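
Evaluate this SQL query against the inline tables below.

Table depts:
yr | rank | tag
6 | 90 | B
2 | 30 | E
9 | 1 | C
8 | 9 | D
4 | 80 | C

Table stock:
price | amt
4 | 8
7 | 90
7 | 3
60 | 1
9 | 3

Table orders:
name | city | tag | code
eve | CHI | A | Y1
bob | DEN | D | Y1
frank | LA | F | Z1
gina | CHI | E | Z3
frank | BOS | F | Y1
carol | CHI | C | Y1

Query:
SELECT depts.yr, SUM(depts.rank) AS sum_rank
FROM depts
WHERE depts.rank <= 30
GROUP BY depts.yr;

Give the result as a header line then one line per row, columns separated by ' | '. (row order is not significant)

== RESULT ==
depts.yr | sum_rank
2 | 30
9 | 1
8 | 9

Derivation:
After WHERE (3 rows):
depts.yr | depts.rank | depts.tag
2 | 30 | E
9 | 1 | C
8 | 9 | D
After GROUP BY (3 rows):
depts.yr | sum_rank
2 | 30
9 | 1
8 | 9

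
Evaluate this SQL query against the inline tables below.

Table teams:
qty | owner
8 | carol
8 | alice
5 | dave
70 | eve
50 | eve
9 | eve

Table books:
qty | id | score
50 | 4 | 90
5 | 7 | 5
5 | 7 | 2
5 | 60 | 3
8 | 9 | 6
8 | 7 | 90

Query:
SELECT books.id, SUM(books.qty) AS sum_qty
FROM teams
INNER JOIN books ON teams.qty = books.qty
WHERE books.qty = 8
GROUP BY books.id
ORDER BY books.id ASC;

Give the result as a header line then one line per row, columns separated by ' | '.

After JOIN books (8 rows):
teams.qty | teams.owner | books.qty | books.id | books.score
8 | carol | 8 | 9 | 6
8 | carol | 8 | 7 | 90
8 | alice | 8 | 9 | 6
8 | alice | 8 | 7 | 90
5 | dave | 5 | 7 | 5
5 | dave | 5 | 7 | 2
5 | dave | 5 | 60 | 3
50 | eve | 50 | 4 | 90
After WHERE (4 rows):
teams.qty | teams.owner | books.qty | books.id | books.score
8 | carol | 8 | 9 | 6
8 | carol | 8 | 7 | 90
8 | alice | 8 | 9 | 6
8 | alice | 8 | 7 | 90
After GROUP BY (2 rows):
books.id | sum_qty
9 | 16
7 | 16
After ORDER BY (2 rows):
books.id | sum_qty
7 | 16
9 | 16

== RESULT ==
books.id | sum_qty
7 | 16
9 | 16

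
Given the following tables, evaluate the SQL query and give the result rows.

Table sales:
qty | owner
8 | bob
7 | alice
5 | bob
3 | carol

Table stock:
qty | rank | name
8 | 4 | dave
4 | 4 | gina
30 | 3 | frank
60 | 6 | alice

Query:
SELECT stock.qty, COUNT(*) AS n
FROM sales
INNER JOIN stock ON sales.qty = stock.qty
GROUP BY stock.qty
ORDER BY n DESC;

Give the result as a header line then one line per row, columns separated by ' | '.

== RESULT ==
stock.qty | n
8 | 1

Derivation:
After JOIN stock (1 rows):
sales.qty | sales.owner | stock.qty | stock.rank | stock.name
8 | bob | 8 | 4 | dave
After GROUP BY (1 rows):
stock.qty | n
8 | 1
After ORDER BY (1 rows):
stock.qty | n
8 | 1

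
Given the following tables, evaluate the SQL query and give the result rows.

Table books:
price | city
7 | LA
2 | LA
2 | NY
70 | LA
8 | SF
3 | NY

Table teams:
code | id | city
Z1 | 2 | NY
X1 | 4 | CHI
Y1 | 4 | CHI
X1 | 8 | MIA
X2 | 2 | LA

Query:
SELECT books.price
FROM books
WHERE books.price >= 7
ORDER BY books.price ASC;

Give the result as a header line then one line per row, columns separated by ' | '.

== RESULT ==
books.price
7
8
70

Derivation:
After WHERE (3 rows):
books.price | books.city
7 | LA
70 | LA
8 | SF
After SELECT (3 rows):
books.price
7
70
8
After ORDER BY (3 rows):
books.price
7
8
70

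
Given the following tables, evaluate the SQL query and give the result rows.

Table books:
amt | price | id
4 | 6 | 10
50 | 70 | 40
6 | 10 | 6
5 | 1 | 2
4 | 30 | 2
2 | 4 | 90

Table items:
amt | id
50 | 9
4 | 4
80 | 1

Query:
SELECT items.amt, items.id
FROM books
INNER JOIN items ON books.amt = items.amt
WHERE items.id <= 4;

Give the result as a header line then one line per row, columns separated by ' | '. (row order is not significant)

After JOIN items (3 rows):
books.amt | books.price | books.id | items.amt | items.id
4 | 6 | 10 | 4 | 4
50 | 70 | 40 | 50 | 9
4 | 30 | 2 | 4 | 4
After WHERE (2 rows):
books.amt | books.price | books.id | items.amt | items.id
4 | 6 | 10 | 4 | 4
4 | 30 | 2 | 4 | 4
After SELECT (2 rows):
items.amt | items.id
4 | 4
4 | 4

== RESULT ==
items.amt | items.id
4 | 4
4 | 4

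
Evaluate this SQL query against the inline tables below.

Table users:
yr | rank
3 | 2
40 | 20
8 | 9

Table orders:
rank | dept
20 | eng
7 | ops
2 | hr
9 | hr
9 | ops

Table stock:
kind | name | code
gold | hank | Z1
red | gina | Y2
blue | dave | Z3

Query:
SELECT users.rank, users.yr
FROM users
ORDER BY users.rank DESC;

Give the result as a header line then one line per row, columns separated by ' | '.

== RESULT ==
users.rank | users.yr
20 | 40
9 | 8
2 | 3

Derivation:
After SELECT (3 rows):
users.rank | users.yr
2 | 3
20 | 40
9 | 8
After ORDER BY (3 rows):
users.rank | users.yr
20 | 40
9 | 8
2 | 3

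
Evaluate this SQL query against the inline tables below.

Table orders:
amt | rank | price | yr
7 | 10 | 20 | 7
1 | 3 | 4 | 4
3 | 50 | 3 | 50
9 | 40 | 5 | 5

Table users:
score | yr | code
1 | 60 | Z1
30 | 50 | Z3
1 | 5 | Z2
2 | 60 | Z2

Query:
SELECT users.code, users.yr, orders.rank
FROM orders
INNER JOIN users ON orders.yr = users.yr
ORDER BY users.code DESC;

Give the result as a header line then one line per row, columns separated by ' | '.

After JOIN users (2 rows):
orders.amt | orders.rank | orders.price | orders.yr | users.score | users.yr | users.code
3 | 50 | 3 | 50 | 30 | 50 | Z3
9 | 40 | 5 | 5 | 1 | 5 | Z2
After SELECT (2 rows):
users.code | users.yr | orders.rank
Z3 | 50 | 50
Z2 | 5 | 40
After ORDER BY (2 rows):
users.code | users.yr | orders.rank
Z3 | 50 | 50
Z2 | 5 | 40

== RESULT ==
users.code | users.yr | orders.rank
Z3 | 50 | 50
Z2 | 5 | 40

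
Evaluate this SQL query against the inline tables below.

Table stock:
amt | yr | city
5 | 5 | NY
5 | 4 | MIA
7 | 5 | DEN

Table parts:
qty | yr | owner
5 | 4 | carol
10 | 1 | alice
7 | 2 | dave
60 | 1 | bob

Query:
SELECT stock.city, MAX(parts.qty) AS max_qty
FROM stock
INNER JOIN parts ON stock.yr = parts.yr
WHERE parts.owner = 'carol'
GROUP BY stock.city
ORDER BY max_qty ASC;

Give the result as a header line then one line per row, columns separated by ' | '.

After JOIN parts (1 rows):
stock.amt | stock.yr | stock.city | parts.qty | parts.yr | parts.owner
5 | 4 | MIA | 5 | 4 | carol
After WHERE (1 rows):
stock.amt | stock.yr | stock.city | parts.qty | parts.yr | parts.owner
5 | 4 | MIA | 5 | 4 | carol
After GROUP BY (1 rows):
stock.city | max_qty
MIA | 5
After ORDER BY (1 rows):
stock.city | max_qty
MIA | 5

== RESULT ==
stock.city | max_qty
MIA | 5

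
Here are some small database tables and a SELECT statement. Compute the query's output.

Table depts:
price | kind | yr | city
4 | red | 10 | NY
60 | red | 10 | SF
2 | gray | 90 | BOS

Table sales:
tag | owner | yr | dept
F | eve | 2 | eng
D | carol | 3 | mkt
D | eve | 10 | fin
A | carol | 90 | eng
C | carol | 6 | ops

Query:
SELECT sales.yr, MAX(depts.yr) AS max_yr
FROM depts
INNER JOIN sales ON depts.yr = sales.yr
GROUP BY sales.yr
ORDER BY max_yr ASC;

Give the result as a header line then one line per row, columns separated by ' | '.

After JOIN sales (3 rows):
depts.price | depts.kind | depts.yr | depts.city | sales.tag | sales.owner | sales.yr | sales.dept
4 | red | 10 | NY | D | eve | 10 | fin
60 | red | 10 | SF | D | eve | 10 | fin
2 | gray | 90 | BOS | A | carol | 90 | eng
After GROUP BY (2 rows):
sales.yr | max_yr
10 | 10
90 | 90
After ORDER BY (2 rows):
sales.yr | max_yr
10 | 10
90 | 90

== RESULT ==
sales.yr | max_yr
10 | 10
90 | 90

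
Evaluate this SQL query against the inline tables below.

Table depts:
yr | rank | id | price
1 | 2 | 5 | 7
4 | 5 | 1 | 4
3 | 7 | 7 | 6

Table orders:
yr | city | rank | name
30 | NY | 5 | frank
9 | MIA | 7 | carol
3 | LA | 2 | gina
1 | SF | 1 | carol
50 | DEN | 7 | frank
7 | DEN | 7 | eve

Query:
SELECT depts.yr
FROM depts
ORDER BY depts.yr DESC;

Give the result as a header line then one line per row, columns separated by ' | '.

== RESULT ==
depts.yr
4
3
1

Derivation:
After SELECT (3 rows):
depts.yr
1
4
3
After ORDER BY (3 rows):
depts.yr
4
3
1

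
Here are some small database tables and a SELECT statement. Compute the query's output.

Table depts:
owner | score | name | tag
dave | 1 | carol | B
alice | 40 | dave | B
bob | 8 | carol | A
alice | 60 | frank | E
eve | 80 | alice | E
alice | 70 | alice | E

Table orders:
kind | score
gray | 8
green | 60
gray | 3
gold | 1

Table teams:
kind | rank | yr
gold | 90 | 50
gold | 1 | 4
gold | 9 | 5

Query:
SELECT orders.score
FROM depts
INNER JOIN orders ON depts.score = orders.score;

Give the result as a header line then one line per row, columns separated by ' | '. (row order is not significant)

After JOIN orders (3 rows):
depts.owner | depts.score | depts.name | depts.tag | orders.kind | orders.score
dave | 1 | carol | B | gold | 1
bob | 8 | carol | A | gray | 8
alice | 60 | frank | E | green | 60
After SELECT (3 rows):
orders.score
1
8
60

== RESULT ==
orders.score
1
8
60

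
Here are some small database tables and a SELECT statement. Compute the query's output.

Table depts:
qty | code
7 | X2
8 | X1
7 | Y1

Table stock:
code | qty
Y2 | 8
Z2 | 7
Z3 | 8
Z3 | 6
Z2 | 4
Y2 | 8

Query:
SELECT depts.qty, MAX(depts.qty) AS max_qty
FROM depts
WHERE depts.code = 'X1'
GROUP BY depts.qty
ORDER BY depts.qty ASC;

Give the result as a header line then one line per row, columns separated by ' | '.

== RESULT ==
depts.qty | max_qty
8 | 8

Derivation:
After WHERE (1 rows):
depts.qty | depts.code
8 | X1
After GROUP BY (1 rows):
depts.qty | max_qty
8 | 8
After ORDER BY (1 rows):
depts.qty | max_qty
8 | 8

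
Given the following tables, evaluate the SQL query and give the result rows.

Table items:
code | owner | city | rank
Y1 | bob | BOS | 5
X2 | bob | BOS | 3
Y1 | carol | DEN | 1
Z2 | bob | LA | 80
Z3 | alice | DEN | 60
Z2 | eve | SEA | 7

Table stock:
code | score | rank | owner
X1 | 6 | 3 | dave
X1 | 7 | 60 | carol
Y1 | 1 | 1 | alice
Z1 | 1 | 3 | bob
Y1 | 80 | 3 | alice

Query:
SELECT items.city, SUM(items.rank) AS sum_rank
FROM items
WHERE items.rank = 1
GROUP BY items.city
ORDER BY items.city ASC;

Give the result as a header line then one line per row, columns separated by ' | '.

== RESULT ==
items.city | sum_rank
DEN | 1

Derivation:
After WHERE (1 rows):
items.code | items.owner | items.city | items.rank
Y1 | carol | DEN | 1
After GROUP BY (1 rows):
items.city | sum_rank
DEN | 1
After ORDER BY (1 rows):
items.city | sum_rank
DEN | 1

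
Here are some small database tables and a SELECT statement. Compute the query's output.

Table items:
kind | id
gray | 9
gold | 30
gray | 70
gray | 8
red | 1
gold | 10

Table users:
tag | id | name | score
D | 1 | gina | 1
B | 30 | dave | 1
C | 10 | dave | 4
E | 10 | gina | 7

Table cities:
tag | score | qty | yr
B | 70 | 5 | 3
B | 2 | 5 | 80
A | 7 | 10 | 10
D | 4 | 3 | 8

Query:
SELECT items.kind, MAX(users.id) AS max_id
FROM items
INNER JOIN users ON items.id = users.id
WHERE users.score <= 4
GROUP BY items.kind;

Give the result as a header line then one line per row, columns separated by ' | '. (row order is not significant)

== RESULT ==
items.kind | max_id
gold | 30
red | 1

Derivation:
After JOIN users (4 rows):
items.kind | items.id | users.tag | users.id | users.name | users.score
gold | 30 | B | 30 | dave | 1
red | 1 | D | 1 | gina | 1
gold | 10 | C | 10 | dave | 4
gold | 10 | E | 10 | gina | 7
After WHERE (3 rows):
items.kind | items.id | users.tag | users.id | users.name | users.score
gold | 30 | B | 30 | dave | 1
red | 1 | D | 1 | gina | 1
gold | 10 | C | 10 | dave | 4
After GROUP BY (2 rows):
items.kind | max_id
gold | 30
red | 1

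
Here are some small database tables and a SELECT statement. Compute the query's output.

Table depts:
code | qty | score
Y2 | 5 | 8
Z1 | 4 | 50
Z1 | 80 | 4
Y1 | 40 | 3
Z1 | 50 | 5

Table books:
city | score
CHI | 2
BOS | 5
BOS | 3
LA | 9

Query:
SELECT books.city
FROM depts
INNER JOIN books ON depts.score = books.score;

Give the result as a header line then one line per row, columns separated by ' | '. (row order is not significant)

After JOIN books (2 rows):
depts.code | depts.qty | depts.score | books.city | books.score
Y1 | 40 | 3 | BOS | 3
Z1 | 50 | 5 | BOS | 5
After SELECT (2 rows):
books.city
BOS
BOS

== RESULT ==
books.city
BOS
BOS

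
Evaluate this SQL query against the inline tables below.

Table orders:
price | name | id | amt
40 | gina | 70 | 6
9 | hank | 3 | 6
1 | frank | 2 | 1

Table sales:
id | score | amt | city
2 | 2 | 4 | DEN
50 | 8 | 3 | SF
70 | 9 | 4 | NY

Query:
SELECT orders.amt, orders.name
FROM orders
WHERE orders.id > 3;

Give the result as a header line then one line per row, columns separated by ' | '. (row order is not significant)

After WHERE (1 rows):
orders.price | orders.name | orders.id | orders.amt
40 | gina | 70 | 6
After SELECT (1 rows):
orders.amt | orders.name
6 | gina

== RESULT ==
orders.amt | orders.name
6 | gina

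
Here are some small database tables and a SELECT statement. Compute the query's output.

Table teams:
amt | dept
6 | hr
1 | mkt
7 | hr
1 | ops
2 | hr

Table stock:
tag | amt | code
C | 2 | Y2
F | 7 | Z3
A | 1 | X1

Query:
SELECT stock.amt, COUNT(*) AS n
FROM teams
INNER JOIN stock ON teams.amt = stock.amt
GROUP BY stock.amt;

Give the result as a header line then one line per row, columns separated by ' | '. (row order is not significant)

After JOIN stock (4 rows):
teams.amt | teams.dept | stock.tag | stock.amt | stock.code
1 | mkt | A | 1 | X1
7 | hr | F | 7 | Z3
1 | ops | A | 1 | X1
2 | hr | C | 2 | Y2
After GROUP BY (3 rows):
stock.amt | n
1 | 2
7 | 1
2 | 1

== RESULT ==
stock.amt | n
1 | 2
7 | 1
2 | 1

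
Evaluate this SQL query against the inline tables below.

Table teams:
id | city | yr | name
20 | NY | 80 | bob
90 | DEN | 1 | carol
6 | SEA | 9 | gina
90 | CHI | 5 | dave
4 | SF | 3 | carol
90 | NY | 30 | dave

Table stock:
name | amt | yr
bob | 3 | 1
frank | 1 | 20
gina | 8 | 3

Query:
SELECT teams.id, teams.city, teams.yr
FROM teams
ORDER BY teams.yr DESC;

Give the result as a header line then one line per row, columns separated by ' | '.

After SELECT (6 rows):
teams.id | teams.city | teams.yr
20 | NY | 80
90 | DEN | 1
6 | SEA | 9
90 | CHI | 5
4 | SF | 3
90 | NY | 30
After ORDER BY (6 rows):
teams.id | teams.city | teams.yr
20 | NY | 80
90 | NY | 30
6 | SEA | 9
90 | CHI | 5
4 | SF | 3
90 | DEN | 1

== RESULT ==
teams.id | teams.city | teams.yr
20 | NY | 80
90 | NY | 30
6 | SEA | 9
90 | CHI | 5
4 | SF | 3
90 | DEN | 1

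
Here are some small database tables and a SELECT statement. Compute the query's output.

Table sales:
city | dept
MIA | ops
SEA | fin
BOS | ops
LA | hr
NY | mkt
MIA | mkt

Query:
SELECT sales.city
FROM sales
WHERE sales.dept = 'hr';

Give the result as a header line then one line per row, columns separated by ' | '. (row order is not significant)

After WHERE (1 rows):
sales.city | sales.dept
LA | hr
After SELECT (1 rows):
sales.city
LA

== RESULT ==
sales.city
LA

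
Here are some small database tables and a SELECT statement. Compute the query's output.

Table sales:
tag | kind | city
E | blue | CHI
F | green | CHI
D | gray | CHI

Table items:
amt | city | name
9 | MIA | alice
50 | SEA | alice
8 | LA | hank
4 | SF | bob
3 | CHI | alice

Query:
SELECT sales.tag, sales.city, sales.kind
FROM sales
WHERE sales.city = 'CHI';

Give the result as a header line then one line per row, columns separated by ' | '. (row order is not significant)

After WHERE (3 rows):
sales.tag | sales.kind | sales.city
E | blue | CHI
F | green | CHI
D | gray | CHI
After SELECT (3 rows):
sales.tag | sales.city | sales.kind
E | CHI | blue
F | CHI | green
D | CHI | gray

== RESULT ==
sales.tag | sales.city | sales.kind
E | CHI | blue
F | CHI | green
D | CHI | gray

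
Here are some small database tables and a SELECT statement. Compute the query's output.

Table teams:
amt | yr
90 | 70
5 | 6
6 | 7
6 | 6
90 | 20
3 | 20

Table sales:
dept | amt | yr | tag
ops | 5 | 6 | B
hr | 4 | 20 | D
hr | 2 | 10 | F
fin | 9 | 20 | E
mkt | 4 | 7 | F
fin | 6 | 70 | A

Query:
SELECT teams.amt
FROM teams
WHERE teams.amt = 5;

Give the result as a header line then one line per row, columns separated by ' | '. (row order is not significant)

== RESULT ==
teams.amt
5

Derivation:
After WHERE (1 rows):
teams.amt | teams.yr
5 | 6
After SELECT (1 rows):
teams.amt
5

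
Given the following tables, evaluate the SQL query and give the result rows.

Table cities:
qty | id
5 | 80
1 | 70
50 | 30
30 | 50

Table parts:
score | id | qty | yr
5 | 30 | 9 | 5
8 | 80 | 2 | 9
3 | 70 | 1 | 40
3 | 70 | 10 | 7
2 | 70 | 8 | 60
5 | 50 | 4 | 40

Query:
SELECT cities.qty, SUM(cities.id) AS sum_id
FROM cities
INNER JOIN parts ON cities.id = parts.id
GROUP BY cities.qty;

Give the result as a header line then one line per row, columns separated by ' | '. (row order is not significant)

After JOIN parts (6 rows):
cities.qty | cities.id | parts.score | parts.id | parts.qty | parts.yr
5 | 80 | 8 | 80 | 2 | 9
1 | 70 | 3 | 70 | 1 | 40
1 | 70 | 3 | 70 | 10 | 7
1 | 70 | 2 | 70 | 8 | 60
50 | 30 | 5 | 30 | 9 | 5
30 | 50 | 5 | 50 | 4 | 40
After GROUP BY (4 rows):
cities.qty | sum_id
5 | 80
1 | 210
50 | 30
30 | 50

== RESULT ==
cities.qty | sum_id
5 | 80
1 | 210
50 | 30
30 | 50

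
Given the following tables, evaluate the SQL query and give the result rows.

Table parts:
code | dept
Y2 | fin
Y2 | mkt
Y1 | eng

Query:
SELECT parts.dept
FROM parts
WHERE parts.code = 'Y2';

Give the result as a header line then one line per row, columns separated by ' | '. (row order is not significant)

After WHERE (2 rows):
parts.code | parts.dept
Y2 | fin
Y2 | mkt
After SELECT (2 rows):
parts.dept
fin
mkt

== RESULT ==
parts.dept
fin
mkt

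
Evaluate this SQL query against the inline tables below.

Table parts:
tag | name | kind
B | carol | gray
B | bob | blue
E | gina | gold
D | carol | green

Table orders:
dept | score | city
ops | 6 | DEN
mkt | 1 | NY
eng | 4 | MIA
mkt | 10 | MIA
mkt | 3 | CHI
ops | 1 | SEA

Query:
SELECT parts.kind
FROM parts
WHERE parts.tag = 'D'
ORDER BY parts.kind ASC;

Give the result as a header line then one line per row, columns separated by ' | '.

After WHERE (1 rows):
parts.tag | parts.name | parts.kind
D | carol | green
After SELECT (1 rows):
parts.kind
green
After ORDER BY (1 rows):
parts.kind
green

== RESULT ==
parts.kind
green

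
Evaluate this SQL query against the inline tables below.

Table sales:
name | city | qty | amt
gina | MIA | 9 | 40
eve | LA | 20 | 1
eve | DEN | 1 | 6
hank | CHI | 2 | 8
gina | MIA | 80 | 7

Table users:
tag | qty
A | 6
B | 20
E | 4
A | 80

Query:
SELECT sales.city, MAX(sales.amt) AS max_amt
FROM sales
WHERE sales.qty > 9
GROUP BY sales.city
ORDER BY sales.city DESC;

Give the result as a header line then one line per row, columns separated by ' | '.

After WHERE (2 rows):
sales.name | sales.city | sales.qty | sales.amt
eve | LA | 20 | 1
gina | MIA | 80 | 7
After GROUP BY (2 rows):
sales.city | max_amt
LA | 1
MIA | 7
After ORDER BY (2 rows):
sales.city | max_amt
MIA | 7
LA | 1

== RESULT ==
sales.city | max_amt
MIA | 7
LA | 1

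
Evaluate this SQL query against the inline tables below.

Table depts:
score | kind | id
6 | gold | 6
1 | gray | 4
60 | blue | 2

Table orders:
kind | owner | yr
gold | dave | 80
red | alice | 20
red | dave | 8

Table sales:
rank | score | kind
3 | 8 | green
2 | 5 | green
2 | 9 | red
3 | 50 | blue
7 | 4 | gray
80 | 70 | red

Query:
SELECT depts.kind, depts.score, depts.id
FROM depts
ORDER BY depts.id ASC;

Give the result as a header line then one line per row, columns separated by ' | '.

After SELECT (3 rows):
depts.kind | depts.score | depts.id
gold | 6 | 6
gray | 1 | 4
blue | 60 | 2
After ORDER BY (3 rows):
depts.kind | depts.score | depts.id
blue | 60 | 2
gray | 1 | 4
gold | 6 | 6

== RESULT ==
depts.kind | depts.score | depts.id
blue | 60 | 2
gray | 1 | 4
gold | 6 | 6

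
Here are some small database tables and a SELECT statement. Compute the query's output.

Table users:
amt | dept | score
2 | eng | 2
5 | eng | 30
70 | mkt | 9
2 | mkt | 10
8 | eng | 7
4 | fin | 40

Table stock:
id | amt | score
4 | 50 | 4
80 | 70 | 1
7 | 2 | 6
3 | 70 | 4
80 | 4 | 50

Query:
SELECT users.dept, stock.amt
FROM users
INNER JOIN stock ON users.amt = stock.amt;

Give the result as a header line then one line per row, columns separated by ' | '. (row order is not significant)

After JOIN stock (5 rows):
users.amt | users.dept | users.score | stock.id | stock.amt | stock.score
2 | eng | 2 | 7 | 2 | 6
70 | mkt | 9 | 80 | 70 | 1
70 | mkt | 9 | 3 | 70 | 4
2 | mkt | 10 | 7 | 2 | 6
4 | fin | 40 | 80 | 4 | 50
After SELECT (5 rows):
users.dept | stock.amt
eng | 2
mkt | 70
mkt | 70
mkt | 2
fin | 4

== RESULT ==
users.dept | stock.amt
eng | 2
mkt | 70
mkt | 70
mkt | 2
fin | 4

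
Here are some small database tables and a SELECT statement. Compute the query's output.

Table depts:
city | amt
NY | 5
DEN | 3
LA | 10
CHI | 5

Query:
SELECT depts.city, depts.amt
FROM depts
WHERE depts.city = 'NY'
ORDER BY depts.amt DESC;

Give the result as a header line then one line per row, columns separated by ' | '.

== RESULT ==
depts.city | depts.amt
NY | 5

Derivation:
After WHERE (1 rows):
depts.city | depts.amt
NY | 5
After SELECT (1 rows):
depts.city | depts.amt
NY | 5
After ORDER BY (1 rows):
depts.city | depts.amt
NY | 5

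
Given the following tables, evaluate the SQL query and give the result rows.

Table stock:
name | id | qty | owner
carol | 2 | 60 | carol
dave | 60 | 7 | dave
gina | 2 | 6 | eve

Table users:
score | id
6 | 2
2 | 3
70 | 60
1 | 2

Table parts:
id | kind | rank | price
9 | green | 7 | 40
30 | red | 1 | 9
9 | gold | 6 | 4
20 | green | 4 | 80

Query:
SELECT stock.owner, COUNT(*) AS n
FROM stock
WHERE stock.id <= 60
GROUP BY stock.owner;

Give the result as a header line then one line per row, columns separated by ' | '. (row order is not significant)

== RESULT ==
stock.owner | n
carol | 1
dave | 1
eve | 1

Derivation:
After WHERE (3 rows):
stock.name | stock.id | stock.qty | stock.owner
carol | 2 | 60 | carol
dave | 60 | 7 | dave
gina | 2 | 6 | eve
After GROUP BY (3 rows):
stock.owner | n
carol | 1
dave | 1
eve | 1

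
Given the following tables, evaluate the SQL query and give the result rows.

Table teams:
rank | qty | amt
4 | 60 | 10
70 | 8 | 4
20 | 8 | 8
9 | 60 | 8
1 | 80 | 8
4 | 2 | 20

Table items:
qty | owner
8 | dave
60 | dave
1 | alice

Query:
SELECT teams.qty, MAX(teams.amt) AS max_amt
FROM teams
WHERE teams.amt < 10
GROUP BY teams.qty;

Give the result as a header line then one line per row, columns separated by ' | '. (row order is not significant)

After WHERE (4 rows):
teams.rank | teams.qty | teams.amt
70 | 8 | 4
20 | 8 | 8
9 | 60 | 8
1 | 80 | 8
After GROUP BY (3 rows):
teams.qty | max_amt
8 | 8
60 | 8
80 | 8

== RESULT ==
teams.qty | max_amt
8 | 8
60 | 8
80 | 8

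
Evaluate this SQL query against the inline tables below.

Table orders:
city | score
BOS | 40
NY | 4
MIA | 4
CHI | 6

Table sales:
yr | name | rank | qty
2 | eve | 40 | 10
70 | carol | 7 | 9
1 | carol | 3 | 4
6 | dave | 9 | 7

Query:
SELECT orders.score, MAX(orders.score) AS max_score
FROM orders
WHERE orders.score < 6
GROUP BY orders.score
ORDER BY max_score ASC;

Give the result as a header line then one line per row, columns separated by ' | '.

After WHERE (2 rows):
orders.city | orders.score
NY | 4
MIA | 4
After GROUP BY (1 rows):
orders.score | max_score
4 | 4
After ORDER BY (1 rows):
orders.score | max_score
4 | 4

== RESULT ==
orders.score | max_score
4 | 4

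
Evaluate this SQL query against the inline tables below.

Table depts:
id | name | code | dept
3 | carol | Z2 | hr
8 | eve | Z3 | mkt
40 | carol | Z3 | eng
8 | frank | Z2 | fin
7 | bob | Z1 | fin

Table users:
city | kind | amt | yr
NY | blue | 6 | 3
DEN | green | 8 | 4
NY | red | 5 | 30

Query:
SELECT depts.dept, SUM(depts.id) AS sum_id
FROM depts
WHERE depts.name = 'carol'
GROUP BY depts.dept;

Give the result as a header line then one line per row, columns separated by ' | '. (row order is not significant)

== RESULT ==
depts.dept | sum_id
hr | 3
eng | 40

Derivation:
After WHERE (2 rows):
depts.id | depts.name | depts.code | depts.dept
3 | carol | Z2 | hr
40 | carol | Z3 | eng
After GROUP BY (2 rows):
depts.dept | sum_id
hr | 3
eng | 40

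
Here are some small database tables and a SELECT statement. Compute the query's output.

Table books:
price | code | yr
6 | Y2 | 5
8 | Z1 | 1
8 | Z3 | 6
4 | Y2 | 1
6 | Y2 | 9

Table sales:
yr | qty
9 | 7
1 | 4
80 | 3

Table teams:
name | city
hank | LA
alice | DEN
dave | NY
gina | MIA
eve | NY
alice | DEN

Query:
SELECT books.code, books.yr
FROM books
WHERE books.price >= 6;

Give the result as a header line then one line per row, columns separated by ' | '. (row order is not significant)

== RESULT ==
books.code | books.yr
Y2 | 5
Z1 | 1
Z3 | 6
Y2 | 9

Derivation:
After WHERE (4 rows):
books.price | books.code | books.yr
6 | Y2 | 5
8 | Z1 | 1
8 | Z3 | 6
6 | Y2 | 9
After SELECT (4 rows):
books.code | books.yr
Y2 | 5
Z1 | 1
Z3 | 6
Y2 | 9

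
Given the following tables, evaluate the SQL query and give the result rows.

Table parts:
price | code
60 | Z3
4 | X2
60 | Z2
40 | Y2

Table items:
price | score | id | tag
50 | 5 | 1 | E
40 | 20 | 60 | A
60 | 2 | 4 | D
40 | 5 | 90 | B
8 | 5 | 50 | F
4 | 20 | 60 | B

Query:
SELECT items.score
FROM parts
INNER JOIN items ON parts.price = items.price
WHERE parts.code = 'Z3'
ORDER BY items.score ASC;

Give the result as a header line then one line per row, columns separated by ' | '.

== RESULT ==
items.score
2

Derivation:
After JOIN items (5 rows):
parts.price | parts.code | items.price | items.score | items.id | items.tag
60 | Z3 | 60 | 2 | 4 | D
4 | X2 | 4 | 20 | 60 | B
60 | Z2 | 60 | 2 | 4 | D
40 | Y2 | 40 | 20 | 60 | A
40 | Y2 | 40 | 5 | 90 | B
After WHERE (1 rows):
parts.price | parts.code | items.price | items.score | items.id | items.tag
60 | Z3 | 60 | 2 | 4 | D
After SELECT (1 rows):
items.score
2
After ORDER BY (1 rows):
items.score
2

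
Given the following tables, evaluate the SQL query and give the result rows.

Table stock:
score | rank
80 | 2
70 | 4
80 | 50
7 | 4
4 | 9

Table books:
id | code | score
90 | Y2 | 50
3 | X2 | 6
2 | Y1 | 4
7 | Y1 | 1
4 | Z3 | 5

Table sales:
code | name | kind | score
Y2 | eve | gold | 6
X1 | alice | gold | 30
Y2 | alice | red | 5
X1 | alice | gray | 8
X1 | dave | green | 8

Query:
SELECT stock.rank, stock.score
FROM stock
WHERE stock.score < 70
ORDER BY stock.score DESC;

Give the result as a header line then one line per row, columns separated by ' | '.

After WHERE (2 rows):
stock.score | stock.rank
7 | 4
4 | 9
After SELECT (2 rows):
stock.rank | stock.score
4 | 7
9 | 4
After ORDER BY (2 rows):
stock.rank | stock.score
4 | 7
9 | 4

== RESULT ==
stock.rank | stock.score
4 | 7
9 | 4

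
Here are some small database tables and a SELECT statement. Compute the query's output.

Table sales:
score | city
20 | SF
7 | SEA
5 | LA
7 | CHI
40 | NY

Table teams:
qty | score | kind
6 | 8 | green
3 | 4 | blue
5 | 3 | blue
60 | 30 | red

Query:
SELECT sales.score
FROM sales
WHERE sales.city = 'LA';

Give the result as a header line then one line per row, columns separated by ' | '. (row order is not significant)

== RESULT ==
sales.score
5

Derivation:
After WHERE (1 rows):
sales.score | sales.city
5 | LA
After SELECT (1 rows):
sales.score
5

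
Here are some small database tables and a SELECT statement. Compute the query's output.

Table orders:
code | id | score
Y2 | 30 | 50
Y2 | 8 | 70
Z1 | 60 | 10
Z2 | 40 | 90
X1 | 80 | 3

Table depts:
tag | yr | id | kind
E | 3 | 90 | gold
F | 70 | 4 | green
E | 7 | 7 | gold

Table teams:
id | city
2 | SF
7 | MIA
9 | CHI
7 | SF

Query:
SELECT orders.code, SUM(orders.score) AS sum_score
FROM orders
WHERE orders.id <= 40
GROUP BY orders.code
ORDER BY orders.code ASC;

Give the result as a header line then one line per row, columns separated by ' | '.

== RESULT ==
orders.code | sum_score
Y2 | 120
Z2 | 90

Derivation:
After WHERE (3 rows):
orders.code | orders.id | orders.score
Y2 | 30 | 50
Y2 | 8 | 70
Z2 | 40 | 90
After GROUP BY (2 rows):
orders.code | sum_score
Y2 | 120
Z2 | 90
After ORDER BY (2 rows):
orders.code | sum_score
Y2 | 120
Z2 | 90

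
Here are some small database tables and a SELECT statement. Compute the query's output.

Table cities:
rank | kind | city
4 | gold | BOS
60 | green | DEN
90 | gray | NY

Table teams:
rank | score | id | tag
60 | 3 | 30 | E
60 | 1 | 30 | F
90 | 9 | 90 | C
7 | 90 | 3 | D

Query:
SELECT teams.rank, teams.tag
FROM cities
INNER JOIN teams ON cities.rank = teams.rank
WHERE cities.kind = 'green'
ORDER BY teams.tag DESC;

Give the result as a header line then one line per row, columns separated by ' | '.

After JOIN teams (3 rows):
cities.rank | cities.kind | cities.city | teams.rank | teams.score | teams.id | teams.tag
60 | green | DEN | 60 | 3 | 30 | E
60 | green | DEN | 60 | 1 | 30 | F
90 | gray | NY | 90 | 9 | 90 | C
After WHERE (2 rows):
cities.rank | cities.kind | cities.city | teams.rank | teams.score | teams.id | teams.tag
60 | green | DEN | 60 | 3 | 30 | E
60 | green | DEN | 60 | 1 | 30 | F
After SELECT (2 rows):
teams.rank | teams.tag
60 | E
60 | F
After ORDER BY (2 rows):
teams.rank | teams.tag
60 | F
60 | E

== RESULT ==
teams.rank | teams.tag
60 | F
60 | E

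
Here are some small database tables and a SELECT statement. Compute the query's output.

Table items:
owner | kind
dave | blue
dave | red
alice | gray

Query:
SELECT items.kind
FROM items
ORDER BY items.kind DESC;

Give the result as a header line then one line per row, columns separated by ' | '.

== RESULT ==
items.kind
red
gray
blue

Derivation:
After SELECT (3 rows):
items.kind
blue
red
gray
After ORDER BY (3 rows):
items.kind
red
gray
blue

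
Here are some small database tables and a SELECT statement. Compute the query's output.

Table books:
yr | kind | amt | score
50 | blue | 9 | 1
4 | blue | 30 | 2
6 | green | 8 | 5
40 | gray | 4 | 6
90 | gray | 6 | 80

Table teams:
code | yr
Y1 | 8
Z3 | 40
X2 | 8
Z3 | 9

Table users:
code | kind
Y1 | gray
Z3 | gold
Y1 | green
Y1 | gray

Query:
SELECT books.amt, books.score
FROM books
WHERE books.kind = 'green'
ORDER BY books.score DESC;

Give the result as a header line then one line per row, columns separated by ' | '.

== RESULT ==
books.amt | books.score
8 | 5

Derivation:
After WHERE (1 rows):
books.yr | books.kind | books.amt | books.score
6 | green | 8 | 5
After SELECT (1 rows):
books.amt | books.score
8 | 5
After ORDER BY (1 rows):
books.amt | books.score
8 | 5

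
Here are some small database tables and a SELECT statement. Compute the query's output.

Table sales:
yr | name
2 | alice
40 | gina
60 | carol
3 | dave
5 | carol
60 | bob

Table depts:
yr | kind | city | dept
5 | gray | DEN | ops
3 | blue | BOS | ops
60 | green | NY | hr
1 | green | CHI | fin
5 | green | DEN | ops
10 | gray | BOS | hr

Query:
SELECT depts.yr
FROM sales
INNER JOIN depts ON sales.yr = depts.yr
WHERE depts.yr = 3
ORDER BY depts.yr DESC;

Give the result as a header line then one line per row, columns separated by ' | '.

== RESULT ==
depts.yr
3

Derivation:
After JOIN depts (5 rows):
sales.yr | sales.name | depts.yr | depts.kind | depts.city | depts.dept
60 | carol | 60 | green | NY | hr
3 | dave | 3 | blue | BOS | ops
5 | carol | 5 | gray | DEN | ops
5 | carol | 5 | green | DEN | ops
60 | bob | 60 | green | NY | hr
After WHERE (1 rows):
sales.yr | sales.name | depts.yr | depts.kind | depts.city | depts.dept
3 | dave | 3 | blue | BOS | ops
After SELECT (1 rows):
depts.yr
3
After ORDER BY (1 rows):
depts.yr
3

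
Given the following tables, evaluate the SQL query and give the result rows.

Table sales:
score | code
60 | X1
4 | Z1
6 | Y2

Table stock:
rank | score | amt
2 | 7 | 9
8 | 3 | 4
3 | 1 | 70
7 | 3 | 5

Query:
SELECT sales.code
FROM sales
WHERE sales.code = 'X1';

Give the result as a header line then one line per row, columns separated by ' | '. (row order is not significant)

After WHERE (1 rows):
sales.score | sales.code
60 | X1
After SELECT (1 rows):
sales.code
X1

== RESULT ==
sales.code
X1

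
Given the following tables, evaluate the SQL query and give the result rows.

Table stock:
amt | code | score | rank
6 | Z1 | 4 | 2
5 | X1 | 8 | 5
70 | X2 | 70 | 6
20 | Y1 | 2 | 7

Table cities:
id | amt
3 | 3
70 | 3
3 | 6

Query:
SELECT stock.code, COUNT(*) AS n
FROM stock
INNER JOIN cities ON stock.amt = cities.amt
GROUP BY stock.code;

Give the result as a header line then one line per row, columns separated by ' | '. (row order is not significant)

After JOIN cities (1 rows):
stock.amt | stock.code | stock.score | stock.rank | cities.id | cities.amt
6 | Z1 | 4 | 2 | 3 | 6
After GROUP BY (1 rows):
stock.code | n
Z1 | 1

== RESULT ==
stock.code | n
Z1 | 1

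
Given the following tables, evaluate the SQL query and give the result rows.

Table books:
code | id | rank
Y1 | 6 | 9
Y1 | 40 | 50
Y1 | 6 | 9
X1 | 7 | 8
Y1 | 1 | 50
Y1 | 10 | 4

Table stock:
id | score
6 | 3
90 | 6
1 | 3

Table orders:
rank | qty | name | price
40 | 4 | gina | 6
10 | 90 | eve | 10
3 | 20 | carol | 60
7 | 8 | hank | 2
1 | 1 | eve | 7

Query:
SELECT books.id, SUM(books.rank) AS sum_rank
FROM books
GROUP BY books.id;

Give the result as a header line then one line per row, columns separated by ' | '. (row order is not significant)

After GROUP BY (5 rows):
books.id | sum_rank
6 | 18
40 | 50
7 | 8
1 | 50
10 | 4

== RESULT ==
books.id | sum_rank
6 | 18
40 | 50
7 | 8
1 | 50
10 | 4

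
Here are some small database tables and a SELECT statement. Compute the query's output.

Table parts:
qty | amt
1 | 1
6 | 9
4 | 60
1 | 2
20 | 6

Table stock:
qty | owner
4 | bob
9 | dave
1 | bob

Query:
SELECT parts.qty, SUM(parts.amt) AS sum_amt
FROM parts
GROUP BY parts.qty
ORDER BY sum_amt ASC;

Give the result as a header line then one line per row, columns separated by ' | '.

== RESULT ==
parts.qty | sum_amt
1 | 3
20 | 6
6 | 9
4 | 60

Derivation:
After GROUP BY (4 rows):
parts.qty | sum_amt
1 | 3
6 | 9
4 | 60
20 | 6
After ORDER BY (4 rows):
parts.qty | sum_amt
1 | 3
20 | 6
6 | 9
4 | 60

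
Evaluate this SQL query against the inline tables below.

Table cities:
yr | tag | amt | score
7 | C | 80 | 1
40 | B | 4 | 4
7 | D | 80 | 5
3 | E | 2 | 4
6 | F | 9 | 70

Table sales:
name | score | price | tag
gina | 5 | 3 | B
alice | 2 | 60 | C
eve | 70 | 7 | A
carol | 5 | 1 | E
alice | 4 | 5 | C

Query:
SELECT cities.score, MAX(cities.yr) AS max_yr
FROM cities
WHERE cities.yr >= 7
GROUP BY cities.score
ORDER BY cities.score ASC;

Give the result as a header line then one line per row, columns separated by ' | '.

== RESULT ==
cities.score | max_yr
1 | 7
4 | 40
5 | 7

Derivation:
After WHERE (3 rows):
cities.yr | cities.tag | cities.amt | cities.score
7 | C | 80 | 1
40 | B | 4 | 4
7 | D | 80 | 5
After GROUP BY (3 rows):
cities.score | max_yr
1 | 7
4 | 40
5 | 7
After ORDER BY (3 rows):
cities.score | max_yr
1 | 7
4 | 40
5 | 7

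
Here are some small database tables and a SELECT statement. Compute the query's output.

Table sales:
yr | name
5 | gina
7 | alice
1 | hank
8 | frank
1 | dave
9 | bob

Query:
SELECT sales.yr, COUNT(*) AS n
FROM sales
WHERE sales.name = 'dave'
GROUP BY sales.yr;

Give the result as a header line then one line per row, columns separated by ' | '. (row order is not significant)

== RESULT ==
sales.yr | n
1 | 1

Derivation:
After WHERE (1 rows):
sales.yr | sales.name
1 | dave
After GROUP BY (1 rows):
sales.yr | n
1 | 1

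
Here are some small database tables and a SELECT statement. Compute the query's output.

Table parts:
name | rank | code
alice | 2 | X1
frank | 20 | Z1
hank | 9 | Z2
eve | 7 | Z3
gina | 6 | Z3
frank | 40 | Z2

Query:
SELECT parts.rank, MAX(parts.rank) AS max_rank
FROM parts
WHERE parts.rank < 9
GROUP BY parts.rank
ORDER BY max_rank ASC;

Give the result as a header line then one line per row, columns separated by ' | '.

After WHERE (3 rows):
parts.name | parts.rank | parts.code
alice | 2 | X1
eve | 7 | Z3
gina | 6 | Z3
After GROUP BY (3 rows):
parts.rank | max_rank
2 | 2
7 | 7
6 | 6
After ORDER BY (3 rows):
parts.rank | max_rank
2 | 2
6 | 6
7 | 7

== RESULT ==
parts.rank | max_rank
2 | 2
6 | 6
7 | 7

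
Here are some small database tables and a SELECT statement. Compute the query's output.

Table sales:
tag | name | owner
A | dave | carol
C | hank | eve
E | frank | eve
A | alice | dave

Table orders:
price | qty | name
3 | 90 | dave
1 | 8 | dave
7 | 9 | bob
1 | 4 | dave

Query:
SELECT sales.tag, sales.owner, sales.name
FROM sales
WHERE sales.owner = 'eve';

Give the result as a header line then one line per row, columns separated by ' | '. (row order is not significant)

== RESULT ==
sales.tag | sales.owner | sales.name
C | eve | hank
E | eve | frank

Derivation:
After WHERE (2 rows):
sales.tag | sales.name | sales.owner
C | hank | eve
E | frank | eve
After SELECT (2 rows):
sales.tag | sales.owner | sales.name
C | eve | hank
E | eve | frank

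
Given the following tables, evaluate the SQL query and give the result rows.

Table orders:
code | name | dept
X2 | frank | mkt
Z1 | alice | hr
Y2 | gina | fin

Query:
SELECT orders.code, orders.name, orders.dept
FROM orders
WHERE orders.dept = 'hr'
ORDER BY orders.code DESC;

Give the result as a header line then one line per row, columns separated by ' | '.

== RESULT ==
orders.code | orders.name | orders.dept
Z1 | alice | hr

Derivation:
After WHERE (1 rows):
orders.code | orders.name | orders.dept
Z1 | alice | hr
After SELECT (1 rows):
orders.code | orders.name | orders.dept
Z1 | alice | hr
After ORDER BY (1 rows):
orders.code | orders.name | orders.dept
Z1 | alice | hr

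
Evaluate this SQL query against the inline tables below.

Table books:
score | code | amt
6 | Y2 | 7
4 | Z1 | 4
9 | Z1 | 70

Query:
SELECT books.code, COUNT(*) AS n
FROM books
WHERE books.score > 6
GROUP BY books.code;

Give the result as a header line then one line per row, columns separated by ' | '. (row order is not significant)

== RESULT ==
books.code | n
Z1 | 1

Derivation:
After WHERE (1 rows):
books.score | books.code | books.amt
9 | Z1 | 70
After GROUP BY (1 rows):
books.code | n
Z1 | 1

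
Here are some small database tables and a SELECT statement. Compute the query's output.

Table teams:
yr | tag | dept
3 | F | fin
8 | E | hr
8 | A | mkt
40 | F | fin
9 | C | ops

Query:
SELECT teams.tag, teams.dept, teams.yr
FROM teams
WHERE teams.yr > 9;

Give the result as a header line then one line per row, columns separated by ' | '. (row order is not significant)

== RESULT ==
teams.tag | teams.dept | teams.yr
F | fin | 40

Derivation:
After WHERE (1 rows):
teams.yr | teams.tag | teams.dept
40 | F | fin
After SELECT (1 rows):
teams.tag | teams.dept | teams.yr
F | fin | 40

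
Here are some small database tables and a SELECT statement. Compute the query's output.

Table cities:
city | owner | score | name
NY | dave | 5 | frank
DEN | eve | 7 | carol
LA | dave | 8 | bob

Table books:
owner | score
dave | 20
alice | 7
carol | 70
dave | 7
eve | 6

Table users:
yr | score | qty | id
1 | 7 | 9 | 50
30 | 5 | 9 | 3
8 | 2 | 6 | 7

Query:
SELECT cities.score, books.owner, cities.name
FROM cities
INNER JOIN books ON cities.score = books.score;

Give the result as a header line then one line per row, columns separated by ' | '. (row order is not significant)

After JOIN books (2 rows):
cities.city | cities.owner | cities.score | cities.name | books.owner | books.score
DEN | eve | 7 | carol | alice | 7
DEN | eve | 7 | carol | dave | 7
After SELECT (2 rows):
cities.score | books.owner | cities.name
7 | alice | carol
7 | dave | carol

== RESULT ==
cities.score | books.owner | cities.name
7 | alice | carol
7 | dave | carol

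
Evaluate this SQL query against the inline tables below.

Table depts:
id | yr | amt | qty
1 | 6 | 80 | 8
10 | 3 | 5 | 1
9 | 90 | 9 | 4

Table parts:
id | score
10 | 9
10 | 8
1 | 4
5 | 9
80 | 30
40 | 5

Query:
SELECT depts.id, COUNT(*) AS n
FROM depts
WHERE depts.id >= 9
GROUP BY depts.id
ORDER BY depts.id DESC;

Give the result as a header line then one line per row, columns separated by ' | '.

After WHERE (2 rows):
depts.id | depts.yr | depts.amt | depts.qty
10 | 3 | 5 | 1
9 | 90 | 9 | 4
After GROUP BY (2 rows):
depts.id | n
10 | 1
9 | 1
After ORDER BY (2 rows):
depts.id | n
10 | 1
9 | 1

== RESULT ==
depts.id | n
10 | 1
9 | 1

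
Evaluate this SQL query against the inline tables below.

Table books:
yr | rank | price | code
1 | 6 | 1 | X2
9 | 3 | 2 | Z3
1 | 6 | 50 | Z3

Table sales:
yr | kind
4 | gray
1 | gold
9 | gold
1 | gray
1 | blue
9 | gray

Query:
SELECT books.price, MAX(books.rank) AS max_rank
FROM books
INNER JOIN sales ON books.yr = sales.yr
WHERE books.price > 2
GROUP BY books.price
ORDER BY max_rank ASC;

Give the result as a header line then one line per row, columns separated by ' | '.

== RESULT ==
books.price | max_rank
50 | 6

Derivation:
After JOIN sales (8 rows):
books.yr | books.rank | books.price | books.code | sales.yr | sales.kind
1 | 6 | 1 | X2 | 1 | gold
1 | 6 | 1 | X2 | 1 | gray
1 | 6 | 1 | X2 | 1 | blue
9 | 3 | 2 | Z3 | 9 | gold
9 | 3 | 2 | Z3 | 9 | gray
1 | 6 | 50 | Z3 | 1 | gold
1 | 6 | 50 | Z3 | 1 | gray
1 | 6 | 50 | Z3 | 1 | blue
After WHERE (3 rows):
books.yr | books.rank | books.price | books.code | sales.yr | sales.kind
1 | 6 | 50 | Z3 | 1 | gold
1 | 6 | 50 | Z3 | 1 | gray
1 | 6 | 50 | Z3 | 1 | blue
After GROUP BY (1 rows):
books.price | max_rank
50 | 6
After ORDER BY (1 rows):
books.price | max_rank
50 | 6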